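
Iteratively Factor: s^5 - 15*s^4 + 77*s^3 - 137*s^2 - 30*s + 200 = (s - 5)*(s^4 - 10*s^3 + 27*s^2 - 2*s - 40) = (s - 5)^2*(s^3 - 5*s^2 + 2*s + 8) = (s - 5)^2*(s - 4)*(s^2 - s - 2) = (s - 5)^2*(s - 4)*(s - 2)*(s + 1)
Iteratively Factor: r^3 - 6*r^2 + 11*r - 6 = (r - 3)*(r^2 - 3*r + 2) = (r - 3)*(r - 2)*(r - 1)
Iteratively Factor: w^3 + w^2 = (w + 1)*(w^2) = w*(w + 1)*(w)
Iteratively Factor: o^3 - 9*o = (o)*(o^2 - 9) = o*(o - 3)*(o + 3)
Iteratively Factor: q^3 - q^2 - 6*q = (q + 2)*(q^2 - 3*q) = q*(q + 2)*(q - 3)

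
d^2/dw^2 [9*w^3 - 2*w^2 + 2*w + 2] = 54*w - 4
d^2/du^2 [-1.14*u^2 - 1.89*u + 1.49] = -2.28000000000000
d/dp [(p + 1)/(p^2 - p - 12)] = (p^2 - p - (p + 1)*(2*p - 1) - 12)/(-p^2 + p + 12)^2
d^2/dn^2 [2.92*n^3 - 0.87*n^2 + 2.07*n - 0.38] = 17.52*n - 1.74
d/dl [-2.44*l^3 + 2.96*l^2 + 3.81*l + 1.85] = -7.32*l^2 + 5.92*l + 3.81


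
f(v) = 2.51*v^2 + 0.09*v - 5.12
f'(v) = 5.02*v + 0.09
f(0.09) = -5.09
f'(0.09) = 0.54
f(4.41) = 44.09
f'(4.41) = 22.23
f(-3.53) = 25.84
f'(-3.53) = -17.63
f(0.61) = -4.13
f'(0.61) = 3.15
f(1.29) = -0.83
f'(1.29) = 6.57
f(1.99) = 5.00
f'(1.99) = 10.08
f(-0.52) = -4.49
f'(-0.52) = -2.52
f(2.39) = 9.43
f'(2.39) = 12.09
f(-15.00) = 558.28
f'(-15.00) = -75.21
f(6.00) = 85.78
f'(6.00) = 30.21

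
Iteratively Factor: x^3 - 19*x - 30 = (x + 2)*(x^2 - 2*x - 15) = (x + 2)*(x + 3)*(x - 5)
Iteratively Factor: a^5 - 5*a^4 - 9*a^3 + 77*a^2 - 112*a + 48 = (a - 1)*(a^4 - 4*a^3 - 13*a^2 + 64*a - 48) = (a - 3)*(a - 1)*(a^3 - a^2 - 16*a + 16) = (a - 3)*(a - 1)*(a + 4)*(a^2 - 5*a + 4) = (a - 4)*(a - 3)*(a - 1)*(a + 4)*(a - 1)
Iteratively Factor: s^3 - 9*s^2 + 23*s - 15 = (s - 3)*(s^2 - 6*s + 5) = (s - 3)*(s - 1)*(s - 5)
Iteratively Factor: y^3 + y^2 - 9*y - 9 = (y + 3)*(y^2 - 2*y - 3) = (y - 3)*(y + 3)*(y + 1)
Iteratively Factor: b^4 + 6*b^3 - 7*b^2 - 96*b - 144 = (b + 4)*(b^3 + 2*b^2 - 15*b - 36) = (b + 3)*(b + 4)*(b^2 - b - 12) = (b - 4)*(b + 3)*(b + 4)*(b + 3)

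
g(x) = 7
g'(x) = 0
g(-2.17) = 7.00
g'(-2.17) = 0.00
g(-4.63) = 7.00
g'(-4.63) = 0.00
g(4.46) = 7.00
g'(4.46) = 0.00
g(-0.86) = 7.00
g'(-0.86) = 0.00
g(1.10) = 7.00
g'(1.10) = 0.00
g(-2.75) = 7.00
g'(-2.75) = 0.00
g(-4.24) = 7.00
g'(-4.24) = 0.00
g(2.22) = 7.00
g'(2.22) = 0.00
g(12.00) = 7.00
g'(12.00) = 0.00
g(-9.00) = 7.00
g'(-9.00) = 0.00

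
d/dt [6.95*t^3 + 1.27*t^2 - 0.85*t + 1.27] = 20.85*t^2 + 2.54*t - 0.85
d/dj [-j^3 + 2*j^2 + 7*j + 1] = -3*j^2 + 4*j + 7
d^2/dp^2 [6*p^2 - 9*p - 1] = 12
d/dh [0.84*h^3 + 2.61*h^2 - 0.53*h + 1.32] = 2.52*h^2 + 5.22*h - 0.53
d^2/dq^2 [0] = 0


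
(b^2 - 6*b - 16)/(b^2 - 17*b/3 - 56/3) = 3*(b + 2)/(3*b + 7)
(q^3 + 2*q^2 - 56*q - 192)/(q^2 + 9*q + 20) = (q^2 - 2*q - 48)/(q + 5)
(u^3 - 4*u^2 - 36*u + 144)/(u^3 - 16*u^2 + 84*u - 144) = (u + 6)/(u - 6)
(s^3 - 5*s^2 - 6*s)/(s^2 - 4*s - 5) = s*(s - 6)/(s - 5)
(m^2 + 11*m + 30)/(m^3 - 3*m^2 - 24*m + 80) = (m + 6)/(m^2 - 8*m + 16)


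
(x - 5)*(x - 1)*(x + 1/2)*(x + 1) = x^4 - 9*x^3/2 - 7*x^2/2 + 9*x/2 + 5/2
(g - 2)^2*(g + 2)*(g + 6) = g^4 + 4*g^3 - 16*g^2 - 16*g + 48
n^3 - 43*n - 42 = (n - 7)*(n + 1)*(n + 6)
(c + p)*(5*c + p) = 5*c^2 + 6*c*p + p^2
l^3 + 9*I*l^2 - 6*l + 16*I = (l - I)*(l + 2*I)*(l + 8*I)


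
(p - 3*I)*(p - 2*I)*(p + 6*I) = p^3 + I*p^2 + 24*p - 36*I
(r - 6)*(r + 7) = r^2 + r - 42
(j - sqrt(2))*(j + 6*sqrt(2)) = j^2 + 5*sqrt(2)*j - 12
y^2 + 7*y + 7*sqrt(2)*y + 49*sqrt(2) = (y + 7)*(y + 7*sqrt(2))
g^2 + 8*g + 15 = (g + 3)*(g + 5)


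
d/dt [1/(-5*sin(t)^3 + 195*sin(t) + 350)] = 3*(sin(t)^2 - 13)*cos(t)/(5*(-sin(t)^3 + 39*sin(t) + 70)^2)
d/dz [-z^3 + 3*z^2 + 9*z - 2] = -3*z^2 + 6*z + 9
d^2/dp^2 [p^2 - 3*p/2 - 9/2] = 2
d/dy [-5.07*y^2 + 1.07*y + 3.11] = 1.07 - 10.14*y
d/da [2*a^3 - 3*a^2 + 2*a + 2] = 6*a^2 - 6*a + 2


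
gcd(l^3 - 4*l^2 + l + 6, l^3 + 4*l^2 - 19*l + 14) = l - 2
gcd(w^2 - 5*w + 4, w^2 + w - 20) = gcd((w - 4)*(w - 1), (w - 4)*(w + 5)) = w - 4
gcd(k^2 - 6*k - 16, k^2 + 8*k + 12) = k + 2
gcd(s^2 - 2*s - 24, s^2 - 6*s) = s - 6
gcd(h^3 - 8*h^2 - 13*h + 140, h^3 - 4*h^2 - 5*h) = h - 5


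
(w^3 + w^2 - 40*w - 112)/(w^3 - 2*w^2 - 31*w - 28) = (w + 4)/(w + 1)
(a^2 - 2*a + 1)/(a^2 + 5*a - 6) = (a - 1)/(a + 6)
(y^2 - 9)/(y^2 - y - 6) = (y + 3)/(y + 2)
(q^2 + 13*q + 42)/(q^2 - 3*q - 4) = (q^2 + 13*q + 42)/(q^2 - 3*q - 4)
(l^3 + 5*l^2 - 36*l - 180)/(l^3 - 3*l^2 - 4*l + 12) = (l^3 + 5*l^2 - 36*l - 180)/(l^3 - 3*l^2 - 4*l + 12)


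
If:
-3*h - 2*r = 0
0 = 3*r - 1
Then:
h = -2/9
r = 1/3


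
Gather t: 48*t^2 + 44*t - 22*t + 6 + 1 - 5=48*t^2 + 22*t + 2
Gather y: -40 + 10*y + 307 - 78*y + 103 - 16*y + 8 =378 - 84*y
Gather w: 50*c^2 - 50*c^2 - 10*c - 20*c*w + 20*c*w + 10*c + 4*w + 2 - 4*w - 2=0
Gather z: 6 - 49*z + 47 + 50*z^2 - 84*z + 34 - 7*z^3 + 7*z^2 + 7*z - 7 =-7*z^3 + 57*z^2 - 126*z + 80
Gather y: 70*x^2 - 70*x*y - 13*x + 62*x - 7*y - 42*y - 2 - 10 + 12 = 70*x^2 + 49*x + y*(-70*x - 49)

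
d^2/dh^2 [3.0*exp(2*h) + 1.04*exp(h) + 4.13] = (12.0*exp(h) + 1.04)*exp(h)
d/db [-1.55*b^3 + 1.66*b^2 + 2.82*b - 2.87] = -4.65*b^2 + 3.32*b + 2.82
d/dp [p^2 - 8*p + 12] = 2*p - 8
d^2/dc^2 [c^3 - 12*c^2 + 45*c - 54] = 6*c - 24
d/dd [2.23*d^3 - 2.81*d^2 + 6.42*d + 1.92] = 6.69*d^2 - 5.62*d + 6.42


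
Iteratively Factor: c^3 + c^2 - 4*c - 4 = (c + 2)*(c^2 - c - 2) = (c + 1)*(c + 2)*(c - 2)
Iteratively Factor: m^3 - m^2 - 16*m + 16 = (m - 4)*(m^2 + 3*m - 4) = (m - 4)*(m + 4)*(m - 1)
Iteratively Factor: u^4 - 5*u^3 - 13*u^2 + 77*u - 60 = (u - 5)*(u^3 - 13*u + 12) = (u - 5)*(u + 4)*(u^2 - 4*u + 3) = (u - 5)*(u - 3)*(u + 4)*(u - 1)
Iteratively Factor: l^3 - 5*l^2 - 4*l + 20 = (l - 2)*(l^2 - 3*l - 10) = (l - 5)*(l - 2)*(l + 2)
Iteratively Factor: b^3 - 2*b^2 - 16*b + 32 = (b - 2)*(b^2 - 16) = (b - 4)*(b - 2)*(b + 4)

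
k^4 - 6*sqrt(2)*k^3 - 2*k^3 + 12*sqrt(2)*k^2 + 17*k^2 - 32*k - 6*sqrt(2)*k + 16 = (k - 1)^2*(k - 4*sqrt(2))*(k - 2*sqrt(2))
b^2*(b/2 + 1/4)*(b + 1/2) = b^4/2 + b^3/2 + b^2/8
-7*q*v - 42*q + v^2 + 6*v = (-7*q + v)*(v + 6)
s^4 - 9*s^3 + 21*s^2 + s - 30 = (s - 5)*(s - 3)*(s - 2)*(s + 1)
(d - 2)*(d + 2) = d^2 - 4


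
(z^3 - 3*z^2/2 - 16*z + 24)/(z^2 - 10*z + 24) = (z^2 + 5*z/2 - 6)/(z - 6)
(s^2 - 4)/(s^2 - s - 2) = (s + 2)/(s + 1)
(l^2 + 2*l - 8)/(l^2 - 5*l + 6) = (l + 4)/(l - 3)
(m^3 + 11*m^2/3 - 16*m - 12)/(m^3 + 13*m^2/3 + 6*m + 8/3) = (3*m^3 + 11*m^2 - 48*m - 36)/(3*m^3 + 13*m^2 + 18*m + 8)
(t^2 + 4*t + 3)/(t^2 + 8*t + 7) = (t + 3)/(t + 7)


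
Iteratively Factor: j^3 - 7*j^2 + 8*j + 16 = (j - 4)*(j^2 - 3*j - 4) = (j - 4)*(j + 1)*(j - 4)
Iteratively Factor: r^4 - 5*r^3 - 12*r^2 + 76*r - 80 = (r - 2)*(r^3 - 3*r^2 - 18*r + 40) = (r - 2)^2*(r^2 - r - 20) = (r - 2)^2*(r + 4)*(r - 5)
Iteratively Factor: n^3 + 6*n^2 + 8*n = (n)*(n^2 + 6*n + 8) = n*(n + 4)*(n + 2)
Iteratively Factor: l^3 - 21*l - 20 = (l + 4)*(l^2 - 4*l - 5) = (l + 1)*(l + 4)*(l - 5)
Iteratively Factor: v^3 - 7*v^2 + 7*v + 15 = (v - 3)*(v^2 - 4*v - 5) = (v - 5)*(v - 3)*(v + 1)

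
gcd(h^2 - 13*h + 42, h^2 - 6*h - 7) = h - 7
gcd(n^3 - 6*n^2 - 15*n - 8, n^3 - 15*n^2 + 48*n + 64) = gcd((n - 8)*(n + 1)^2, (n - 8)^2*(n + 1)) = n^2 - 7*n - 8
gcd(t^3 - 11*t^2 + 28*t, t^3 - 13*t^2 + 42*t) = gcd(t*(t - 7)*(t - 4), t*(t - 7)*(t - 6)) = t^2 - 7*t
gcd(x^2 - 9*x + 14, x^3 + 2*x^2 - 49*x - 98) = x - 7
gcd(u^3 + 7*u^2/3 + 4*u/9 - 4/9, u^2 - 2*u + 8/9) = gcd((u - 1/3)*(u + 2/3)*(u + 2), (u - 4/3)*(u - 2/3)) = 1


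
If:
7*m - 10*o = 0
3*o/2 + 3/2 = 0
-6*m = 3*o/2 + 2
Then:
No Solution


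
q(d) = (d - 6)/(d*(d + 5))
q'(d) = -(d - 6)/(d*(d + 5)^2) + 1/(d*(d + 5)) - (d - 6)/(d^2*(d + 5))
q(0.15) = -7.57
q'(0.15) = 53.25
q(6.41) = 0.01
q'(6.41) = 0.01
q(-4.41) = 4.00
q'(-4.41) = -6.26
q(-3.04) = 1.52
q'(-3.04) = -0.44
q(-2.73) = 1.41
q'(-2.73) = -0.27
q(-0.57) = 2.60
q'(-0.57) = 3.58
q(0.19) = -5.89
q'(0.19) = 33.16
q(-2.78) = 1.42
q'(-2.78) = -0.29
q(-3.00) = 1.50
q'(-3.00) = -0.42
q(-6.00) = -2.00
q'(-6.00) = -2.17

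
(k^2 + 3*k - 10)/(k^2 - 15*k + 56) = (k^2 + 3*k - 10)/(k^2 - 15*k + 56)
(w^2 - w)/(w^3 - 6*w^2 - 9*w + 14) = w/(w^2 - 5*w - 14)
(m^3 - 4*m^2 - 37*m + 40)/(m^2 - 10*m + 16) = (m^2 + 4*m - 5)/(m - 2)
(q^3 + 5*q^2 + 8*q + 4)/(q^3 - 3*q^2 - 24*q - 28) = (q + 1)/(q - 7)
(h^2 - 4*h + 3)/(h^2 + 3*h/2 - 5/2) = 2*(h - 3)/(2*h + 5)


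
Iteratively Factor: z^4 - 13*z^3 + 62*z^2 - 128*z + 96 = (z - 4)*(z^3 - 9*z^2 + 26*z - 24) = (z - 4)^2*(z^2 - 5*z + 6) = (z - 4)^2*(z - 2)*(z - 3)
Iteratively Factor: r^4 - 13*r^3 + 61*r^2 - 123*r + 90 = (r - 3)*(r^3 - 10*r^2 + 31*r - 30) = (r - 5)*(r - 3)*(r^2 - 5*r + 6) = (r - 5)*(r - 3)*(r - 2)*(r - 3)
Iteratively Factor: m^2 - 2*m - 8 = (m + 2)*(m - 4)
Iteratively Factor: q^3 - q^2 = (q - 1)*(q^2) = q*(q - 1)*(q)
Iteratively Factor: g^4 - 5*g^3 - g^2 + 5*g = (g - 1)*(g^3 - 4*g^2 - 5*g) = (g - 1)*(g + 1)*(g^2 - 5*g) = (g - 5)*(g - 1)*(g + 1)*(g)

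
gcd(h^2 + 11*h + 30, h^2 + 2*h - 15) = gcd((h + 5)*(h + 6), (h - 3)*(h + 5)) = h + 5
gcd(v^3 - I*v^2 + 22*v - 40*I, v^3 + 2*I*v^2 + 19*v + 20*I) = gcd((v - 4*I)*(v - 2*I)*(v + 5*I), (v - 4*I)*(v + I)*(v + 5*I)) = v^2 + I*v + 20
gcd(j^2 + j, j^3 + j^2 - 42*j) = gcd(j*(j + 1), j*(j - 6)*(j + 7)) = j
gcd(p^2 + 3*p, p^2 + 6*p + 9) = p + 3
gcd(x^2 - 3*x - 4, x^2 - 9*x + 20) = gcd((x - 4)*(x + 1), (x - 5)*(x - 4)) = x - 4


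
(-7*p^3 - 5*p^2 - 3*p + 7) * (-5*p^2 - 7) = 35*p^5 + 25*p^4 + 64*p^3 + 21*p - 49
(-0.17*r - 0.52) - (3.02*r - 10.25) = 9.73 - 3.19*r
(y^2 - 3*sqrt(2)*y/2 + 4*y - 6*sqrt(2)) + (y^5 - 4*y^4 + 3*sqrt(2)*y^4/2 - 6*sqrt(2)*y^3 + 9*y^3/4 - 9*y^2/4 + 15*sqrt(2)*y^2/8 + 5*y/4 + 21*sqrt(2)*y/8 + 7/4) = y^5 - 4*y^4 + 3*sqrt(2)*y^4/2 - 6*sqrt(2)*y^3 + 9*y^3/4 - 5*y^2/4 + 15*sqrt(2)*y^2/8 + 9*sqrt(2)*y/8 + 21*y/4 - 6*sqrt(2) + 7/4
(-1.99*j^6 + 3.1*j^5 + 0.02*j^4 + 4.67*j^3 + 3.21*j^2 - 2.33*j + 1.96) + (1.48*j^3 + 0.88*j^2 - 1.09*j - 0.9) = -1.99*j^6 + 3.1*j^5 + 0.02*j^4 + 6.15*j^3 + 4.09*j^2 - 3.42*j + 1.06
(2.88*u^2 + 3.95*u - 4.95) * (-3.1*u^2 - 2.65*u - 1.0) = -8.928*u^4 - 19.877*u^3 + 1.9975*u^2 + 9.1675*u + 4.95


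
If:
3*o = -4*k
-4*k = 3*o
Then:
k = -3*o/4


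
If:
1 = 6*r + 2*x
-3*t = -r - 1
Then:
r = 1/6 - x/3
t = 7/18 - x/9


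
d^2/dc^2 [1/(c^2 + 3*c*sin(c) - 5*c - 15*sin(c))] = ((c^2 + 3*c*sin(c) - 5*c - 15*sin(c))*(3*c*sin(c) - 15*sin(c) - 6*cos(c) - 2) + 2*(3*c*cos(c) + 2*c + 3*sin(c) - 15*cos(c) - 5)^2)/((c - 5)^3*(c + 3*sin(c))^3)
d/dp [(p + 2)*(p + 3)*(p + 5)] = 3*p^2 + 20*p + 31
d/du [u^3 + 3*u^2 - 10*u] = 3*u^2 + 6*u - 10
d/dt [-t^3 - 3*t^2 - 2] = 3*t*(-t - 2)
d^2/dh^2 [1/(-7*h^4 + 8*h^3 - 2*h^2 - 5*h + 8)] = 2*(2*(21*h^2 - 12*h + 1)*(7*h^4 - 8*h^3 + 2*h^2 + 5*h - 8) - (28*h^3 - 24*h^2 + 4*h + 5)^2)/(7*h^4 - 8*h^3 + 2*h^2 + 5*h - 8)^3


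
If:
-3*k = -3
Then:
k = 1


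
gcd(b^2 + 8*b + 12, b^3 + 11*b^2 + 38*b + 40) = b + 2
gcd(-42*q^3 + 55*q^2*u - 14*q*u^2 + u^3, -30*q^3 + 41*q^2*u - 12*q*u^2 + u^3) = 6*q^2 - 7*q*u + u^2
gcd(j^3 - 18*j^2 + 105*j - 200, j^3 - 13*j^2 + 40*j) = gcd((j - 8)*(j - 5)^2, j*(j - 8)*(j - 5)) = j^2 - 13*j + 40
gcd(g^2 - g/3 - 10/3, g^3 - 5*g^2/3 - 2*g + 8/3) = g - 2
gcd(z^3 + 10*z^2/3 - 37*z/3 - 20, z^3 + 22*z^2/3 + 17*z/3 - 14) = 1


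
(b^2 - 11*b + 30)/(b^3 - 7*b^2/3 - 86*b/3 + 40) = 3*(b - 5)/(3*b^2 + 11*b - 20)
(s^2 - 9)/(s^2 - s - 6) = (s + 3)/(s + 2)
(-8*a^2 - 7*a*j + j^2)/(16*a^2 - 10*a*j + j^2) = (-a - j)/(2*a - j)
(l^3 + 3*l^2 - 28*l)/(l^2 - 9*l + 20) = l*(l + 7)/(l - 5)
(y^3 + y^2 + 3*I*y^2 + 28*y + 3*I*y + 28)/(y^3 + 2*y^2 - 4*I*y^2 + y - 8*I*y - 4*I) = (y + 7*I)/(y + 1)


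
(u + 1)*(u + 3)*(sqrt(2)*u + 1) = sqrt(2)*u^3 + u^2 + 4*sqrt(2)*u^2 + 4*u + 3*sqrt(2)*u + 3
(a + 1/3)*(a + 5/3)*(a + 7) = a^3 + 9*a^2 + 131*a/9 + 35/9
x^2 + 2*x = x*(x + 2)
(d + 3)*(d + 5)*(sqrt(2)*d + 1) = sqrt(2)*d^3 + d^2 + 8*sqrt(2)*d^2 + 8*d + 15*sqrt(2)*d + 15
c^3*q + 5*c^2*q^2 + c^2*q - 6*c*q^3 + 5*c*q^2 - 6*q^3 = (c - q)*(c + 6*q)*(c*q + q)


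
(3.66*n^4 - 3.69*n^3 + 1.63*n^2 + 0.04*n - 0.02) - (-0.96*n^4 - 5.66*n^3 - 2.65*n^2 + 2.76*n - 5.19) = 4.62*n^4 + 1.97*n^3 + 4.28*n^2 - 2.72*n + 5.17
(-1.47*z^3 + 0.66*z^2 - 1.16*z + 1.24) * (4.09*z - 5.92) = -6.0123*z^4 + 11.4018*z^3 - 8.6516*z^2 + 11.9388*z - 7.3408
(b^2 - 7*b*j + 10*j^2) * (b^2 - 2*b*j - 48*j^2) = b^4 - 9*b^3*j - 24*b^2*j^2 + 316*b*j^3 - 480*j^4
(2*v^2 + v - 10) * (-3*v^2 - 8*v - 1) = -6*v^4 - 19*v^3 + 20*v^2 + 79*v + 10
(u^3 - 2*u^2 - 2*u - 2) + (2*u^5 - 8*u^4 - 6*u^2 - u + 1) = 2*u^5 - 8*u^4 + u^3 - 8*u^2 - 3*u - 1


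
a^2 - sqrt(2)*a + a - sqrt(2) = (a + 1)*(a - sqrt(2))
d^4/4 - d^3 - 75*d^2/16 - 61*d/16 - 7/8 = (d/4 + 1/2)*(d - 7)*(d + 1/2)^2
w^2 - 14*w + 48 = (w - 8)*(w - 6)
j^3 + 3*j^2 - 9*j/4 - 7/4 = (j - 1)*(j + 1/2)*(j + 7/2)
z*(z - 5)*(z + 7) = z^3 + 2*z^2 - 35*z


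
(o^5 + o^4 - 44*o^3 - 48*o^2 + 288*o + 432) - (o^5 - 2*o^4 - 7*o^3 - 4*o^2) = 3*o^4 - 37*o^3 - 44*o^2 + 288*o + 432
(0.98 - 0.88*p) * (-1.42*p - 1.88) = 1.2496*p^2 + 0.2628*p - 1.8424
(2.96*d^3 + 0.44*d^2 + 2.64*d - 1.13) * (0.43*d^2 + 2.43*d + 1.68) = 1.2728*d^5 + 7.382*d^4 + 7.1772*d^3 + 6.6685*d^2 + 1.6893*d - 1.8984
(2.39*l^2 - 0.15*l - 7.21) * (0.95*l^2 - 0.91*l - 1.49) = 2.2705*l^4 - 2.3174*l^3 - 10.2741*l^2 + 6.7846*l + 10.7429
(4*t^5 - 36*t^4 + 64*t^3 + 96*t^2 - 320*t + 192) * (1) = 4*t^5 - 36*t^4 + 64*t^3 + 96*t^2 - 320*t + 192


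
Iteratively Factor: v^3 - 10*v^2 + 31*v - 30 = (v - 5)*(v^2 - 5*v + 6) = (v - 5)*(v - 2)*(v - 3)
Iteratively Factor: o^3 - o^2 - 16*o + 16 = (o - 1)*(o^2 - 16) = (o - 1)*(o + 4)*(o - 4)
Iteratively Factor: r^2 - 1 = (r - 1)*(r + 1)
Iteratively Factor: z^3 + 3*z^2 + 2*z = (z + 1)*(z^2 + 2*z) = z*(z + 1)*(z + 2)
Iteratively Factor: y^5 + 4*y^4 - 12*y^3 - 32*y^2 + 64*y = (y - 2)*(y^4 + 6*y^3 - 32*y) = (y - 2)^2*(y^3 + 8*y^2 + 16*y) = (y - 2)^2*(y + 4)*(y^2 + 4*y) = (y - 2)^2*(y + 4)^2*(y)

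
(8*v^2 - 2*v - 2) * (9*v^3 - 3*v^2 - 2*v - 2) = 72*v^5 - 42*v^4 - 28*v^3 - 6*v^2 + 8*v + 4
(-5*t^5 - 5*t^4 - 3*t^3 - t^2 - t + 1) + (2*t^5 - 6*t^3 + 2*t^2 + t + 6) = -3*t^5 - 5*t^4 - 9*t^3 + t^2 + 7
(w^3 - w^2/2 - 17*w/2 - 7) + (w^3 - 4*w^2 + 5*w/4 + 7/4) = 2*w^3 - 9*w^2/2 - 29*w/4 - 21/4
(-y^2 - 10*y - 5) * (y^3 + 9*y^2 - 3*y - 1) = -y^5 - 19*y^4 - 92*y^3 - 14*y^2 + 25*y + 5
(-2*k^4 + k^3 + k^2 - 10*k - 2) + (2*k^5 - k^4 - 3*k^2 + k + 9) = 2*k^5 - 3*k^4 + k^3 - 2*k^2 - 9*k + 7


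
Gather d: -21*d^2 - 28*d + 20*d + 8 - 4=-21*d^2 - 8*d + 4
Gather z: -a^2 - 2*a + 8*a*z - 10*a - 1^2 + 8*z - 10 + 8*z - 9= -a^2 - 12*a + z*(8*a + 16) - 20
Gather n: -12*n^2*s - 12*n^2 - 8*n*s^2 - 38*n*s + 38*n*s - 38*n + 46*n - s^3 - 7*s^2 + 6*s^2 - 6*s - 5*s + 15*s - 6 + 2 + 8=n^2*(-12*s - 12) + n*(8 - 8*s^2) - s^3 - s^2 + 4*s + 4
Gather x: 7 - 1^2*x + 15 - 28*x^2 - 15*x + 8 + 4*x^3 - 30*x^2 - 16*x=4*x^3 - 58*x^2 - 32*x + 30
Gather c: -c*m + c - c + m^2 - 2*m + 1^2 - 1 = -c*m + m^2 - 2*m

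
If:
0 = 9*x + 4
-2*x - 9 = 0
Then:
No Solution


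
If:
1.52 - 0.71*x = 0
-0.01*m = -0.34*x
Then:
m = 72.79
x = 2.14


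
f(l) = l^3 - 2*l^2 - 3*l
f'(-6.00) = 129.00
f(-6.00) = -270.00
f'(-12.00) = 477.00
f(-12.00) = -1980.00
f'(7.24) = 125.29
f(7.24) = 252.95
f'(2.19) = 2.63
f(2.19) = -5.66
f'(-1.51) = 9.88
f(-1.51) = -3.47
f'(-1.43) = 8.85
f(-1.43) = -2.72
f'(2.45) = 5.21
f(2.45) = -4.65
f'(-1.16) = 5.68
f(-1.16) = -0.77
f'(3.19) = 14.77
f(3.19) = 2.54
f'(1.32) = -3.05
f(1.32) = -5.14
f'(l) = 3*l^2 - 4*l - 3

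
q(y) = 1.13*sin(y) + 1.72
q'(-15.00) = -0.86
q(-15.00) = 0.99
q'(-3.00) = -1.12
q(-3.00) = 1.56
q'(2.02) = -0.49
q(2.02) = 2.74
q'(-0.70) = 0.86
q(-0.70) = 0.99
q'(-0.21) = 1.11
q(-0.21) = 1.48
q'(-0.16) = 1.12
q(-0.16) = 1.54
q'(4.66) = -0.06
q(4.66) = 0.59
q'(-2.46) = -0.88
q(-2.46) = 1.01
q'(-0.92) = 0.68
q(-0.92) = 0.82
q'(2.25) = -0.71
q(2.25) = 2.60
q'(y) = 1.13*cos(y)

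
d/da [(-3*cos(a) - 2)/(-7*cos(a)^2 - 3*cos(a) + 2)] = (21*cos(a)^2 + 28*cos(a) + 12)*sin(a)/(-7*sin(a)^2 + 3*cos(a) + 5)^2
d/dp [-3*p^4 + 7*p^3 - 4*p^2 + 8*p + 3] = -12*p^3 + 21*p^2 - 8*p + 8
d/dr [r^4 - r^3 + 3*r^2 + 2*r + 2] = 4*r^3 - 3*r^2 + 6*r + 2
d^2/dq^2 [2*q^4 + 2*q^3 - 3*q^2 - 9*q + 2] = 24*q^2 + 12*q - 6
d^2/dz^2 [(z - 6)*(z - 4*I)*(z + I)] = 6*z - 12 - 6*I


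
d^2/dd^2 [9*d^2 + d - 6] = 18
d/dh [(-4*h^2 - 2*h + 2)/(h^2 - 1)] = 2/(h^2 - 2*h + 1)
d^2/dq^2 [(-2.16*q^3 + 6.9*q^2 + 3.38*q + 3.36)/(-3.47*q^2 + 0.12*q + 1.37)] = (-2.8421709430404e-14*q^5 - 66.543748*q^3 - 437.42538*q^2 - 63.689844*q - 56.832852)/(41.781923*q^6 - 4.334724*q^5 - 49.338195*q^4 + 3.42108*q^3 + 19.479345*q^2 - 0.675684*q - 2.571353)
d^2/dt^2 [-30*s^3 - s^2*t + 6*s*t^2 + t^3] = 12*s + 6*t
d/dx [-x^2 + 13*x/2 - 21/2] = 13/2 - 2*x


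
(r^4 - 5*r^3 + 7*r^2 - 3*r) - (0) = r^4 - 5*r^3 + 7*r^2 - 3*r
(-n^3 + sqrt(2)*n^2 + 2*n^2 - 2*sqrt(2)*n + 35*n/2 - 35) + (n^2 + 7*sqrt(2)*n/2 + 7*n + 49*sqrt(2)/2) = -n^3 + sqrt(2)*n^2 + 3*n^2 + 3*sqrt(2)*n/2 + 49*n/2 - 35 + 49*sqrt(2)/2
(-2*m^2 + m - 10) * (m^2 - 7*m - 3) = -2*m^4 + 15*m^3 - 11*m^2 + 67*m + 30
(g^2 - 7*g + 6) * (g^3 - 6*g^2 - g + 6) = g^5 - 13*g^4 + 47*g^3 - 23*g^2 - 48*g + 36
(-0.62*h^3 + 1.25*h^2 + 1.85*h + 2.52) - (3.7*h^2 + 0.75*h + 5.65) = -0.62*h^3 - 2.45*h^2 + 1.1*h - 3.13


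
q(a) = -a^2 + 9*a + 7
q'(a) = 9 - 2*a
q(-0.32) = 4.02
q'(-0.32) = 9.64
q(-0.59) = 1.34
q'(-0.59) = 10.18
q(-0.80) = -0.84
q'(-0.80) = 10.60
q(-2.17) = -17.24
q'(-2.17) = 13.34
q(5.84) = 25.45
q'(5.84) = -2.68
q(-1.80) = -12.44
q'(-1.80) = 12.60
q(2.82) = 24.43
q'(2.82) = 3.36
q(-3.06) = -29.90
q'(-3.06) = 15.12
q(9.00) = 7.00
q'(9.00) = -9.00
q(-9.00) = -155.00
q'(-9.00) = 27.00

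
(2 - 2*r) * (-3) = 6*r - 6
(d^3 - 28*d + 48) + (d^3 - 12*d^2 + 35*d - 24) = 2*d^3 - 12*d^2 + 7*d + 24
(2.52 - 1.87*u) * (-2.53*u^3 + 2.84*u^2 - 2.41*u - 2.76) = 4.7311*u^4 - 11.6864*u^3 + 11.6635*u^2 - 0.912000000000001*u - 6.9552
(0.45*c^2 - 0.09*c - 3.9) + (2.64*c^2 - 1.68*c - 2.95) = 3.09*c^2 - 1.77*c - 6.85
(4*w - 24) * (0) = 0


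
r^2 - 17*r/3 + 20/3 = (r - 4)*(r - 5/3)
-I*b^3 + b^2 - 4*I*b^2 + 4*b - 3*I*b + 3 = (b + 3)*(b + I)*(-I*b - I)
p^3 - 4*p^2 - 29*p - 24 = (p - 8)*(p + 1)*(p + 3)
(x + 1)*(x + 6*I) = x^2 + x + 6*I*x + 6*I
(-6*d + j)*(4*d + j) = -24*d^2 - 2*d*j + j^2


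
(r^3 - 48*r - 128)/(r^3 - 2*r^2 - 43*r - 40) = (r^2 + 8*r + 16)/(r^2 + 6*r + 5)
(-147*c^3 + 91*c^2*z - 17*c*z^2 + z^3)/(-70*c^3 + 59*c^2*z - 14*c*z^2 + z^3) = (21*c^2 - 10*c*z + z^2)/(10*c^2 - 7*c*z + z^2)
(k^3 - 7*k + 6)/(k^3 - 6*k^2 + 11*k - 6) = (k + 3)/(k - 3)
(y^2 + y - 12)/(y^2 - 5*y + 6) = (y + 4)/(y - 2)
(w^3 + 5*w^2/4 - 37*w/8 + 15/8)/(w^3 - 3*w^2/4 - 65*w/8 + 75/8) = (2*w - 1)/(2*w - 5)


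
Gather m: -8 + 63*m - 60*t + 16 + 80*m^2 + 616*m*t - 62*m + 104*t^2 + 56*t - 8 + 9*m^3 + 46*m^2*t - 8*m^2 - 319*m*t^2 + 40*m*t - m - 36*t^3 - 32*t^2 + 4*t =9*m^3 + m^2*(46*t + 72) + m*(-319*t^2 + 656*t) - 36*t^3 + 72*t^2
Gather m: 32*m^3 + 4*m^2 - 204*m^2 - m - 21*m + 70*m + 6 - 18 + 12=32*m^3 - 200*m^2 + 48*m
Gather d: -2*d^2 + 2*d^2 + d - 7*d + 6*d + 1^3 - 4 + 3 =0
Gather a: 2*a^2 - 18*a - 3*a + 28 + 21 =2*a^2 - 21*a + 49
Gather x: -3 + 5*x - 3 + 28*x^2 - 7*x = 28*x^2 - 2*x - 6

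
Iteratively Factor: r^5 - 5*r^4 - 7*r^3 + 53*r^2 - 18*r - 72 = (r - 3)*(r^4 - 2*r^3 - 13*r^2 + 14*r + 24) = (r - 4)*(r - 3)*(r^3 + 2*r^2 - 5*r - 6) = (r - 4)*(r - 3)*(r - 2)*(r^2 + 4*r + 3) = (r - 4)*(r - 3)*(r - 2)*(r + 1)*(r + 3)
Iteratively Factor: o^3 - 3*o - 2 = (o + 1)*(o^2 - o - 2) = (o + 1)^2*(o - 2)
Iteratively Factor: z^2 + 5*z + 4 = (z + 4)*(z + 1)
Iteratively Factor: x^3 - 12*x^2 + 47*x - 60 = (x - 3)*(x^2 - 9*x + 20) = (x - 4)*(x - 3)*(x - 5)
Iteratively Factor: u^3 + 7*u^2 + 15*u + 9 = (u + 3)*(u^2 + 4*u + 3) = (u + 3)^2*(u + 1)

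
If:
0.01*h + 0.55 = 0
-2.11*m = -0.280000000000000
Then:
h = -55.00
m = 0.13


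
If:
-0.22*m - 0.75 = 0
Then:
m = -3.41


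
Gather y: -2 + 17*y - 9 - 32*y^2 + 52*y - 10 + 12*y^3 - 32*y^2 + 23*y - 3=12*y^3 - 64*y^2 + 92*y - 24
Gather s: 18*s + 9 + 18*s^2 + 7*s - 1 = 18*s^2 + 25*s + 8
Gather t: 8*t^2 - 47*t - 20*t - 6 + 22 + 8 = 8*t^2 - 67*t + 24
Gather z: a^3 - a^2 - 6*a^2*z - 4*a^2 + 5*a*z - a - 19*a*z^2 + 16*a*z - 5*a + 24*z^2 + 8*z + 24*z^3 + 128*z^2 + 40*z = a^3 - 5*a^2 - 6*a + 24*z^3 + z^2*(152 - 19*a) + z*(-6*a^2 + 21*a + 48)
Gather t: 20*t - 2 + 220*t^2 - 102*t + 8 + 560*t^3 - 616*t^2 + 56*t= 560*t^3 - 396*t^2 - 26*t + 6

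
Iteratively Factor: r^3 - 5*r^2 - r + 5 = (r - 5)*(r^2 - 1) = (r - 5)*(r + 1)*(r - 1)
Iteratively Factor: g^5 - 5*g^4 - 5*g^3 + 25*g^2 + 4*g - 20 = (g - 2)*(g^4 - 3*g^3 - 11*g^2 + 3*g + 10) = (g - 2)*(g - 1)*(g^3 - 2*g^2 - 13*g - 10) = (g - 2)*(g - 1)*(g + 2)*(g^2 - 4*g - 5) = (g - 5)*(g - 2)*(g - 1)*(g + 2)*(g + 1)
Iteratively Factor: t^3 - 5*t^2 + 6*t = (t)*(t^2 - 5*t + 6) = t*(t - 3)*(t - 2)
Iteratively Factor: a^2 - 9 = (a + 3)*(a - 3)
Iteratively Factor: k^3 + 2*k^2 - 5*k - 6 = (k + 3)*(k^2 - k - 2) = (k - 2)*(k + 3)*(k + 1)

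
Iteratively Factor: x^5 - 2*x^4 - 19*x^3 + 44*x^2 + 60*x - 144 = (x + 2)*(x^4 - 4*x^3 - 11*x^2 + 66*x - 72) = (x - 3)*(x + 2)*(x^3 - x^2 - 14*x + 24) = (x - 3)*(x - 2)*(x + 2)*(x^2 + x - 12) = (x - 3)^2*(x - 2)*(x + 2)*(x + 4)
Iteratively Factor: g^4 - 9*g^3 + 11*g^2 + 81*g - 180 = (g - 3)*(g^3 - 6*g^2 - 7*g + 60) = (g - 3)*(g + 3)*(g^2 - 9*g + 20) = (g - 5)*(g - 3)*(g + 3)*(g - 4)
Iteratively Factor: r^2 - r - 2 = (r - 2)*(r + 1)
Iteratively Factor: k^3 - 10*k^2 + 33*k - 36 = (k - 4)*(k^2 - 6*k + 9) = (k - 4)*(k - 3)*(k - 3)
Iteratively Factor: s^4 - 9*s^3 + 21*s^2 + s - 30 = (s - 5)*(s^3 - 4*s^2 + s + 6) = (s - 5)*(s + 1)*(s^2 - 5*s + 6) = (s - 5)*(s - 2)*(s + 1)*(s - 3)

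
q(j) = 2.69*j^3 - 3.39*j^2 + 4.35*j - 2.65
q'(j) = 8.07*j^2 - 6.78*j + 4.35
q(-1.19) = -17.16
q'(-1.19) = 23.85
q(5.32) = 329.58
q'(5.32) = 196.68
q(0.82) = 0.12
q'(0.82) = 4.22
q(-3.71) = -202.81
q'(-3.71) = 140.58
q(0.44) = -1.16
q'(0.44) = 2.93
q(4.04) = 136.97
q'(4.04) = 108.67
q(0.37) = -1.37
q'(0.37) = 2.95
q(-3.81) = -217.21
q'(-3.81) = 147.33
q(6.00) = 482.45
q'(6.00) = 254.19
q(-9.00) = -2277.40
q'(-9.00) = 719.04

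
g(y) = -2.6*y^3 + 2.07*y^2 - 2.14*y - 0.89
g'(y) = -7.8*y^2 + 4.14*y - 2.14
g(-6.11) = 682.52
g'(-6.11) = -318.63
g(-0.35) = 0.22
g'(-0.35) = -4.54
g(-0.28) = -0.07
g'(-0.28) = -3.91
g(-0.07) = -0.73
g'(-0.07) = -2.47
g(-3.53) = 146.82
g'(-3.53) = -113.95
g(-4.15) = 229.47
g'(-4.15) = -153.66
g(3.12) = -66.38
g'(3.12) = -65.15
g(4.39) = -190.36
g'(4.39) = -134.29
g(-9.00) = 2081.44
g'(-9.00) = -671.20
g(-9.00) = 2081.44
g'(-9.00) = -671.20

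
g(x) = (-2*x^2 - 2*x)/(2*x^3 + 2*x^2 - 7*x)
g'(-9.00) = 0.01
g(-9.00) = 0.12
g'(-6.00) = 0.04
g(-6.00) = 0.19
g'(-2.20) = 6.68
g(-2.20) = -1.40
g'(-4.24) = 0.13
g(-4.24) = 0.32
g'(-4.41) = 0.11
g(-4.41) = 0.30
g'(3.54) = 0.15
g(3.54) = -0.36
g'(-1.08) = 0.30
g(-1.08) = -0.02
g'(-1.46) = 0.46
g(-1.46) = -0.16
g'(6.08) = 0.03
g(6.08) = -0.18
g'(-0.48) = 0.27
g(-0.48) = 0.14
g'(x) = (-4*x - 2)/(2*x^3 + 2*x^2 - 7*x) + (-2*x^2 - 2*x)*(-6*x^2 - 4*x + 7)/(2*x^3 + 2*x^2 - 7*x)^2 = 2*(2*x^2 + 4*x + 9)/(4*x^4 + 8*x^3 - 24*x^2 - 28*x + 49)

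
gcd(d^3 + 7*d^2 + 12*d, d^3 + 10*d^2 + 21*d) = d^2 + 3*d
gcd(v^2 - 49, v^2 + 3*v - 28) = v + 7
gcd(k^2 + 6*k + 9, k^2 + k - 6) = k + 3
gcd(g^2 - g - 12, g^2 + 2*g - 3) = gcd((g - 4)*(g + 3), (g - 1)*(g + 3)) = g + 3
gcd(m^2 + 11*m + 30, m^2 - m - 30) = m + 5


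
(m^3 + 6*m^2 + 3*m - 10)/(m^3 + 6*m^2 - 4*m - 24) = (m^2 + 4*m - 5)/(m^2 + 4*m - 12)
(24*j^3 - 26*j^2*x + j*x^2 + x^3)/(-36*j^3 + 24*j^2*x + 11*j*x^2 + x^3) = (-4*j + x)/(6*j + x)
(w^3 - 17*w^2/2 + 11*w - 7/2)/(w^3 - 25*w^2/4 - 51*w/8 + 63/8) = 4*(2*w^2 - 3*w + 1)/(8*w^2 + 6*w - 9)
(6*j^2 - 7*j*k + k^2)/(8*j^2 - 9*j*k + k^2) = (6*j - k)/(8*j - k)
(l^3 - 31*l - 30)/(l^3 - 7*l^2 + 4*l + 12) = (l + 5)/(l - 2)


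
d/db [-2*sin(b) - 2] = -2*cos(b)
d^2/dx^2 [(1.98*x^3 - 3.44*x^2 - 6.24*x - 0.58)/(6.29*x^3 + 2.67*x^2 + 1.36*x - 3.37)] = (2.27373675443232e-13*x^7 - 338.706436*x^6 - 1582.906176*x^5 - 223.934064*x^4 - 1090.984076*x^3 - 1881.99678*x^2 - 288.364584*x - 147.916908)/(248.858189*x^9 + 316.908441*x^8 + 295.943871*x^7 - 243.9174*x^6 - 275.592882*x^5 - 230.227851*x^4 + 143.397295*x^3 + 72.269313*x^2 + 46.336152*x - 38.272753)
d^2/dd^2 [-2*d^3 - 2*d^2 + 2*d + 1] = -12*d - 4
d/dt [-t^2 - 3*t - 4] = -2*t - 3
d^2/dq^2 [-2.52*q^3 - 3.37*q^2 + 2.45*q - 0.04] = -15.12*q - 6.74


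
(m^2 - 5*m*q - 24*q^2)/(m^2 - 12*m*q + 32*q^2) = (-m - 3*q)/(-m + 4*q)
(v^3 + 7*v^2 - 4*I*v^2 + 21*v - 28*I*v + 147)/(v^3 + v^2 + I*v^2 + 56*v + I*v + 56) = (v^2 + v*(7 + 3*I) + 21*I)/(v^2 + v*(1 + 8*I) + 8*I)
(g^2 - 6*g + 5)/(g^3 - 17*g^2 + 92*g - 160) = (g - 1)/(g^2 - 12*g + 32)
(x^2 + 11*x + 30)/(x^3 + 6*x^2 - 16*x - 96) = (x + 5)/(x^2 - 16)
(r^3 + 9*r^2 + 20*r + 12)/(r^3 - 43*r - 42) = (r + 2)/(r - 7)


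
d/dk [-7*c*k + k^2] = -7*c + 2*k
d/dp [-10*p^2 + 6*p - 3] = 6 - 20*p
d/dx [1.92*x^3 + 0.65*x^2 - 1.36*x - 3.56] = 5.76*x^2 + 1.3*x - 1.36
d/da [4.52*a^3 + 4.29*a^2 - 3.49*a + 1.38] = 13.56*a^2 + 8.58*a - 3.49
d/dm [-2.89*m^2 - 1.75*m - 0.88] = -5.78*m - 1.75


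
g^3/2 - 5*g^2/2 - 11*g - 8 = (g/2 + 1)*(g - 8)*(g + 1)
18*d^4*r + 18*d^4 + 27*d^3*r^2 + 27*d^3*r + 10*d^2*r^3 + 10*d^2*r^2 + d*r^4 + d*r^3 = (d + r)*(3*d + r)*(6*d + r)*(d*r + d)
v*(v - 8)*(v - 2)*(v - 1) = v^4 - 11*v^3 + 26*v^2 - 16*v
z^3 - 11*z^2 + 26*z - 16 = (z - 8)*(z - 2)*(z - 1)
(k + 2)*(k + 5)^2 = k^3 + 12*k^2 + 45*k + 50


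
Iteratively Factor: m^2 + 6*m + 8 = (m + 4)*(m + 2)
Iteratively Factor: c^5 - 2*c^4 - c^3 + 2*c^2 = (c - 1)*(c^4 - c^3 - 2*c^2) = c*(c - 1)*(c^3 - c^2 - 2*c) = c^2*(c - 1)*(c^2 - c - 2) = c^2*(c - 1)*(c + 1)*(c - 2)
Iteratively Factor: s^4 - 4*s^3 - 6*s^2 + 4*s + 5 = (s + 1)*(s^3 - 5*s^2 - s + 5) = (s + 1)^2*(s^2 - 6*s + 5) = (s - 5)*(s + 1)^2*(s - 1)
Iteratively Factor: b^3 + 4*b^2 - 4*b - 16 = (b + 2)*(b^2 + 2*b - 8) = (b + 2)*(b + 4)*(b - 2)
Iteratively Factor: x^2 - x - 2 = (x - 2)*(x + 1)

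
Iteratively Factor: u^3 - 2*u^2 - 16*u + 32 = (u + 4)*(u^2 - 6*u + 8) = (u - 2)*(u + 4)*(u - 4)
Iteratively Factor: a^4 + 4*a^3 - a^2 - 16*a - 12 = (a + 3)*(a^3 + a^2 - 4*a - 4) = (a - 2)*(a + 3)*(a^2 + 3*a + 2) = (a - 2)*(a + 1)*(a + 3)*(a + 2)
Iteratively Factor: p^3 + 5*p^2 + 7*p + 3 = (p + 3)*(p^2 + 2*p + 1) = (p + 1)*(p + 3)*(p + 1)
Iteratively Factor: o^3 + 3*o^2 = (o)*(o^2 + 3*o) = o^2*(o + 3)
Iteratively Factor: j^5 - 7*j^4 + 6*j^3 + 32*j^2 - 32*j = (j + 2)*(j^4 - 9*j^3 + 24*j^2 - 16*j) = (j - 4)*(j + 2)*(j^3 - 5*j^2 + 4*j) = (j - 4)^2*(j + 2)*(j^2 - j) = j*(j - 4)^2*(j + 2)*(j - 1)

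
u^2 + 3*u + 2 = (u + 1)*(u + 2)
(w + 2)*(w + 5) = w^2 + 7*w + 10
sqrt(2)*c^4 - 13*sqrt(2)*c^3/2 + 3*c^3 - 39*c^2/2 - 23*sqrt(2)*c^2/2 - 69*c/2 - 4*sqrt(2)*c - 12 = (c - 8)*(c + 1/2)*(c + 3*sqrt(2)/2)*(sqrt(2)*c + sqrt(2))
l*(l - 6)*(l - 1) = l^3 - 7*l^2 + 6*l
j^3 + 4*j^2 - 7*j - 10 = (j - 2)*(j + 1)*(j + 5)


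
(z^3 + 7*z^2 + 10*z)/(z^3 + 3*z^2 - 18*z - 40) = z/(z - 4)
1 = 1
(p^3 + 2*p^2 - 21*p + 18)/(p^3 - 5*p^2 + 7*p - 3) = (p + 6)/(p - 1)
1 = 1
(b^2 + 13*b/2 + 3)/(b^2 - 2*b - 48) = (b + 1/2)/(b - 8)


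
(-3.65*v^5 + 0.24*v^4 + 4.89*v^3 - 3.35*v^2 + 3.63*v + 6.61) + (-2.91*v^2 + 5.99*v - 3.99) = -3.65*v^5 + 0.24*v^4 + 4.89*v^3 - 6.26*v^2 + 9.62*v + 2.62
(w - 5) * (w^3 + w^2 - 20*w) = w^4 - 4*w^3 - 25*w^2 + 100*w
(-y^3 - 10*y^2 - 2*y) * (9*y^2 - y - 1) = -9*y^5 - 89*y^4 - 7*y^3 + 12*y^2 + 2*y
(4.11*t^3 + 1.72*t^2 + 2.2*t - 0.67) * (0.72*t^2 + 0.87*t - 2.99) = 2.9592*t^5 + 4.8141*t^4 - 9.2085*t^3 - 3.7112*t^2 - 7.1609*t + 2.0033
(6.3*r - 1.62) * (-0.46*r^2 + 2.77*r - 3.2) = -2.898*r^3 + 18.1962*r^2 - 24.6474*r + 5.184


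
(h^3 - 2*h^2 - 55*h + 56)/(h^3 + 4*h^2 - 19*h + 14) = (h - 8)/(h - 2)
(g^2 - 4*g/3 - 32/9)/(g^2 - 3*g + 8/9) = (3*g + 4)/(3*g - 1)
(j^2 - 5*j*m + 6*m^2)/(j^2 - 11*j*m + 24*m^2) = (j - 2*m)/(j - 8*m)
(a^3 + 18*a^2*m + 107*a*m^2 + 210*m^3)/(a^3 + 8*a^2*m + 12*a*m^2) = (a^2 + 12*a*m + 35*m^2)/(a*(a + 2*m))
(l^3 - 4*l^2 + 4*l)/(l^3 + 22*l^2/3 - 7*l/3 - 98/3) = 3*l*(l - 2)/(3*l^2 + 28*l + 49)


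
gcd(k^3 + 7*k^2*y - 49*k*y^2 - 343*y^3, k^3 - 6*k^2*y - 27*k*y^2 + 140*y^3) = -k + 7*y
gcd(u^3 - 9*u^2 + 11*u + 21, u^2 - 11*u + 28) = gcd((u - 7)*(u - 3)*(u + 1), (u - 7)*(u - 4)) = u - 7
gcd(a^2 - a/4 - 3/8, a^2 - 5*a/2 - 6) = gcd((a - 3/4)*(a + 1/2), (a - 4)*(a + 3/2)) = 1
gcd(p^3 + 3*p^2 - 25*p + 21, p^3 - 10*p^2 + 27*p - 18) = p^2 - 4*p + 3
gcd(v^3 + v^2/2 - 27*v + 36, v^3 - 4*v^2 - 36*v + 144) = v^2 + 2*v - 24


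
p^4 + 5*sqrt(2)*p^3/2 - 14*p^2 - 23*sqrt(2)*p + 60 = (p - 2*sqrt(2))*(p - sqrt(2))*(p + 5*sqrt(2)/2)*(p + 3*sqrt(2))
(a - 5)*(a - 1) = a^2 - 6*a + 5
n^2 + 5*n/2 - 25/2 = (n - 5/2)*(n + 5)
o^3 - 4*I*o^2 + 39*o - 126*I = (o - 7*I)*(o - 3*I)*(o + 6*I)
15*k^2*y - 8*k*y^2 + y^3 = y*(-5*k + y)*(-3*k + y)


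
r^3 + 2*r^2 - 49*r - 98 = (r - 7)*(r + 2)*(r + 7)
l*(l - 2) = l^2 - 2*l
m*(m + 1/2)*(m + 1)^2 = m^4 + 5*m^3/2 + 2*m^2 + m/2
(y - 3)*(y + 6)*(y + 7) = y^3 + 10*y^2 + 3*y - 126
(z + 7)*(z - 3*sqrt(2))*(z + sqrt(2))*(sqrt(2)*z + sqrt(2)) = sqrt(2)*z^4 - 4*z^3 + 8*sqrt(2)*z^3 - 32*z^2 + sqrt(2)*z^2 - 48*sqrt(2)*z - 28*z - 42*sqrt(2)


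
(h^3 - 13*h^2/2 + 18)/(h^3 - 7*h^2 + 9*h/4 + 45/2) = 2*(h - 2)/(2*h - 5)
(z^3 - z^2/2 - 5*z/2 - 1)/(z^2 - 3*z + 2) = (2*z^2 + 3*z + 1)/(2*(z - 1))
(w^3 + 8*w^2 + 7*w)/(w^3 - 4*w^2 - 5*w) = (w + 7)/(w - 5)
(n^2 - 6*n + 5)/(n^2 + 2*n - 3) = (n - 5)/(n + 3)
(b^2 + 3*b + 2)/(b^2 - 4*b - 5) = (b + 2)/(b - 5)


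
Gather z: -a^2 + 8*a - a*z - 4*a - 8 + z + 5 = -a^2 + 4*a + z*(1 - a) - 3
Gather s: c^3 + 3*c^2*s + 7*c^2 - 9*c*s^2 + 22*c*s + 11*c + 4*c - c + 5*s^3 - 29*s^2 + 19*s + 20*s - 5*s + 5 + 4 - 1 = c^3 + 7*c^2 + 14*c + 5*s^3 + s^2*(-9*c - 29) + s*(3*c^2 + 22*c + 34) + 8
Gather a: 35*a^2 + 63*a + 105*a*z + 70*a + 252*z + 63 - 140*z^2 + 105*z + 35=35*a^2 + a*(105*z + 133) - 140*z^2 + 357*z + 98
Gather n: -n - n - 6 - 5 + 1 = -2*n - 10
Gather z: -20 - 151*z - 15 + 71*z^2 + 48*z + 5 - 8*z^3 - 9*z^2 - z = -8*z^3 + 62*z^2 - 104*z - 30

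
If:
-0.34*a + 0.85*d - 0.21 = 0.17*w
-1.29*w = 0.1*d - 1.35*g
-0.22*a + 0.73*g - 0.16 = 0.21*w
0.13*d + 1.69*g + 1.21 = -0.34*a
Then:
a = -1.60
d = -0.46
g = -0.36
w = -0.34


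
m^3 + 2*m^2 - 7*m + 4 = (m - 1)^2*(m + 4)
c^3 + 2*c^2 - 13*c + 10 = (c - 2)*(c - 1)*(c + 5)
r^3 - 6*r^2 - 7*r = r*(r - 7)*(r + 1)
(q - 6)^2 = q^2 - 12*q + 36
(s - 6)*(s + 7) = s^2 + s - 42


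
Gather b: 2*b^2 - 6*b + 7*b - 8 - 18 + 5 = 2*b^2 + b - 21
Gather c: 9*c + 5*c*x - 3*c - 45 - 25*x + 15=c*(5*x + 6) - 25*x - 30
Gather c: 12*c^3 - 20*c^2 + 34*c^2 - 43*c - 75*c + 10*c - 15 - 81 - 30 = 12*c^3 + 14*c^2 - 108*c - 126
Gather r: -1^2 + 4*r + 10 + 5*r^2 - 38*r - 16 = 5*r^2 - 34*r - 7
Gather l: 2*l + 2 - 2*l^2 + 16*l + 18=-2*l^2 + 18*l + 20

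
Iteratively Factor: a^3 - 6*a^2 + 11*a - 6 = (a - 2)*(a^2 - 4*a + 3) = (a - 3)*(a - 2)*(a - 1)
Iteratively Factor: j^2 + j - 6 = (j + 3)*(j - 2)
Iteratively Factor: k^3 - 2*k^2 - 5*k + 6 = (k + 2)*(k^2 - 4*k + 3) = (k - 3)*(k + 2)*(k - 1)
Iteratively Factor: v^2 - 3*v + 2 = (v - 1)*(v - 2)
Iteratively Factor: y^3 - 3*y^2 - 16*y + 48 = (y - 3)*(y^2 - 16) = (y - 4)*(y - 3)*(y + 4)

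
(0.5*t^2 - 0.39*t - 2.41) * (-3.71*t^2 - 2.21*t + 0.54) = -1.855*t^4 + 0.3419*t^3 + 10.073*t^2 + 5.1155*t - 1.3014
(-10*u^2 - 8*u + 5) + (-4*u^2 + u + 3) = -14*u^2 - 7*u + 8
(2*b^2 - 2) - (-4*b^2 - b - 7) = 6*b^2 + b + 5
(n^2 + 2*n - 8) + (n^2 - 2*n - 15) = 2*n^2 - 23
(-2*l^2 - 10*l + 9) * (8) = -16*l^2 - 80*l + 72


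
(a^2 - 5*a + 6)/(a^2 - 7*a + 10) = (a - 3)/(a - 5)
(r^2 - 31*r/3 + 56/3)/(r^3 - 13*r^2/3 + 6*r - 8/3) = (3*r^2 - 31*r + 56)/(3*r^3 - 13*r^2 + 18*r - 8)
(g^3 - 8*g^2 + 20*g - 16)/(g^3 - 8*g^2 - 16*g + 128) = (g^2 - 4*g + 4)/(g^2 - 4*g - 32)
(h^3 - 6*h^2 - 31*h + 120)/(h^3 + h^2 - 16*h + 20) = (h^2 - 11*h + 24)/(h^2 - 4*h + 4)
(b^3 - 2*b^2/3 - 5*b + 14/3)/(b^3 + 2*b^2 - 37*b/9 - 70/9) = 3*(b - 1)/(3*b + 5)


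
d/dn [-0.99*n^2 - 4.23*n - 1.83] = -1.98*n - 4.23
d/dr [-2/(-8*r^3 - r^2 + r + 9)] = 2*(-24*r^2 - 2*r + 1)/(8*r^3 + r^2 - r - 9)^2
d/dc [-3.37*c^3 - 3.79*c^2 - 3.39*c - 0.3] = -10.11*c^2 - 7.58*c - 3.39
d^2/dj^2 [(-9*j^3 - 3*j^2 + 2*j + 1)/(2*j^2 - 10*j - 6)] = (-265*j^3 - 429*j^2 - 240*j - 29)/(j^6 - 15*j^5 + 66*j^4 - 35*j^3 - 198*j^2 - 135*j - 27)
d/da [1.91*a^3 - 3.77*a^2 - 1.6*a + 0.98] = 5.73*a^2 - 7.54*a - 1.6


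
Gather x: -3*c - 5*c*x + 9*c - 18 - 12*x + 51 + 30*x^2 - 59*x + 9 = 6*c + 30*x^2 + x*(-5*c - 71) + 42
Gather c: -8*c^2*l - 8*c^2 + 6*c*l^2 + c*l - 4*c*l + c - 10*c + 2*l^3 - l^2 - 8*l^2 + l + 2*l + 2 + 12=c^2*(-8*l - 8) + c*(6*l^2 - 3*l - 9) + 2*l^3 - 9*l^2 + 3*l + 14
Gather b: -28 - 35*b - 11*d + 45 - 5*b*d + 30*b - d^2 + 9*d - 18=b*(-5*d - 5) - d^2 - 2*d - 1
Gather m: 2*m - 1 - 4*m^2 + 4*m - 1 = -4*m^2 + 6*m - 2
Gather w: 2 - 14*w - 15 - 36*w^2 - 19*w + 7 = -36*w^2 - 33*w - 6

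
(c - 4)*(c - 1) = c^2 - 5*c + 4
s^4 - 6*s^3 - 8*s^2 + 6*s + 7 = (s - 7)*(s - 1)*(s + 1)^2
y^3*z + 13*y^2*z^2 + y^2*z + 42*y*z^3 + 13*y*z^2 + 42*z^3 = (y + 6*z)*(y + 7*z)*(y*z + z)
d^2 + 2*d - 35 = (d - 5)*(d + 7)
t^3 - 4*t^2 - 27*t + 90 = (t - 6)*(t - 3)*(t + 5)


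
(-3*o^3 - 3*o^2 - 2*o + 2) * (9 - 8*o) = 24*o^4 - 3*o^3 - 11*o^2 - 34*o + 18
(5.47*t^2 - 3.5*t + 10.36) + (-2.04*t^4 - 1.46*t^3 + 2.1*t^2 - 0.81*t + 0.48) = -2.04*t^4 - 1.46*t^3 + 7.57*t^2 - 4.31*t + 10.84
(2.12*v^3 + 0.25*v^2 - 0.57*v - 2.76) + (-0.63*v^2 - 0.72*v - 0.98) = 2.12*v^3 - 0.38*v^2 - 1.29*v - 3.74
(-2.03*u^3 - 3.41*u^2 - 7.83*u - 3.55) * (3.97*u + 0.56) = -8.0591*u^4 - 14.6745*u^3 - 32.9947*u^2 - 18.4783*u - 1.988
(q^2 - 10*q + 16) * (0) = 0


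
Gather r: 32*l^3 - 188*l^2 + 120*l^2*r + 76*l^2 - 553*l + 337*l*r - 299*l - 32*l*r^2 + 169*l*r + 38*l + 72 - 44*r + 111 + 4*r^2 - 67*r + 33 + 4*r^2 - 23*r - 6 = 32*l^3 - 112*l^2 - 814*l + r^2*(8 - 32*l) + r*(120*l^2 + 506*l - 134) + 210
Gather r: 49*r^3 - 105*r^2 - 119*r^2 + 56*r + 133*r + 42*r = 49*r^3 - 224*r^2 + 231*r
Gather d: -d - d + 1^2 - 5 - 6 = -2*d - 10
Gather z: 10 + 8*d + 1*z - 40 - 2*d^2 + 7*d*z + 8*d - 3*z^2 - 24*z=-2*d^2 + 16*d - 3*z^2 + z*(7*d - 23) - 30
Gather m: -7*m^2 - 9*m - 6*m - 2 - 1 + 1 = -7*m^2 - 15*m - 2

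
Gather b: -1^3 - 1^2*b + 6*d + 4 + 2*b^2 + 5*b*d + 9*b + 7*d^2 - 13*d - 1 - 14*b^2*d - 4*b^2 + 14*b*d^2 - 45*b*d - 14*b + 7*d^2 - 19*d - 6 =b^2*(-14*d - 2) + b*(14*d^2 - 40*d - 6) + 14*d^2 - 26*d - 4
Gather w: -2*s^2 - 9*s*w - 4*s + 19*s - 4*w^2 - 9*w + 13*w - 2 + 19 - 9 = -2*s^2 + 15*s - 4*w^2 + w*(4 - 9*s) + 8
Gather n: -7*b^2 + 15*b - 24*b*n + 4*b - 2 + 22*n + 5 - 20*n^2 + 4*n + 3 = -7*b^2 + 19*b - 20*n^2 + n*(26 - 24*b) + 6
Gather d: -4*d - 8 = -4*d - 8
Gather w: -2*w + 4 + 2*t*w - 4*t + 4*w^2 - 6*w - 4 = -4*t + 4*w^2 + w*(2*t - 8)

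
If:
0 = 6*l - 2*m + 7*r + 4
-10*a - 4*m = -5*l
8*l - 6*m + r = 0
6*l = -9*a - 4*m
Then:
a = 1/25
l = 1/275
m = -21/220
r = -331/550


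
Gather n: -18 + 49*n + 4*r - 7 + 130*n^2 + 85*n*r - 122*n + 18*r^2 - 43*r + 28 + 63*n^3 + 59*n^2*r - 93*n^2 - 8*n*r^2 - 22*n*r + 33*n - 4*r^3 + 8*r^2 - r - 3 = 63*n^3 + n^2*(59*r + 37) + n*(-8*r^2 + 63*r - 40) - 4*r^3 + 26*r^2 - 40*r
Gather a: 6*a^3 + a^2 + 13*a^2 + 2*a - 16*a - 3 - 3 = 6*a^3 + 14*a^2 - 14*a - 6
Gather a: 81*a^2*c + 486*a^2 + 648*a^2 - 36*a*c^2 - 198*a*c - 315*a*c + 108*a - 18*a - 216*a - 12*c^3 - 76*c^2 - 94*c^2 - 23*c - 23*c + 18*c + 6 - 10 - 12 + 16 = a^2*(81*c + 1134) + a*(-36*c^2 - 513*c - 126) - 12*c^3 - 170*c^2 - 28*c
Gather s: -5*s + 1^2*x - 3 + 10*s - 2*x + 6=5*s - x + 3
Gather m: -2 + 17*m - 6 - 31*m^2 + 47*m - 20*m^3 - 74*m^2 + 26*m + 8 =-20*m^3 - 105*m^2 + 90*m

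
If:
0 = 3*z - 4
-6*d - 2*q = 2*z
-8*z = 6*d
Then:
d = -16/9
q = 4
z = 4/3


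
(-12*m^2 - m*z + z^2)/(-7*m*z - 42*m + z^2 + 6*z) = (12*m^2 + m*z - z^2)/(7*m*z + 42*m - z^2 - 6*z)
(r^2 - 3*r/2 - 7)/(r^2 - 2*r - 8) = (r - 7/2)/(r - 4)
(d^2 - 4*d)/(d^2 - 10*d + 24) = d/(d - 6)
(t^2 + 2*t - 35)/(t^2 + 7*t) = (t - 5)/t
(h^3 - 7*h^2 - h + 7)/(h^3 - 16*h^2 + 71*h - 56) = (h + 1)/(h - 8)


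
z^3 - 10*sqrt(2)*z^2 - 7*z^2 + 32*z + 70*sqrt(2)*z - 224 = (z - 7)*(z - 8*sqrt(2))*(z - 2*sqrt(2))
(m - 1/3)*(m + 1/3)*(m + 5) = m^3 + 5*m^2 - m/9 - 5/9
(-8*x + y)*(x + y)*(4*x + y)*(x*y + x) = -32*x^4*y - 32*x^4 - 36*x^3*y^2 - 36*x^3*y - 3*x^2*y^3 - 3*x^2*y^2 + x*y^4 + x*y^3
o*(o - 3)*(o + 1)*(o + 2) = o^4 - 7*o^2 - 6*o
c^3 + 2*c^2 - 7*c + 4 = (c - 1)^2*(c + 4)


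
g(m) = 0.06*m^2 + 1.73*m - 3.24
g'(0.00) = 1.73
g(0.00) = -3.24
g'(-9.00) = 0.65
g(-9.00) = -13.95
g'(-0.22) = 1.70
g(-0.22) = -3.62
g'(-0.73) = 1.64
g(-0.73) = -4.47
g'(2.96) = 2.09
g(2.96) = 2.41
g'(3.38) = 2.14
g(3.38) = 3.29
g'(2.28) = 2.00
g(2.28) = 1.02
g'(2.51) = 2.03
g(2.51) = 1.48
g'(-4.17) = 1.23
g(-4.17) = -9.41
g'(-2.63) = 1.41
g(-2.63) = -7.37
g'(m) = 0.12*m + 1.73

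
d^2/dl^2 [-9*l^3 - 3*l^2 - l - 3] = -54*l - 6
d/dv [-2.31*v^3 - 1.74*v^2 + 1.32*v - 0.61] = -6.93*v^2 - 3.48*v + 1.32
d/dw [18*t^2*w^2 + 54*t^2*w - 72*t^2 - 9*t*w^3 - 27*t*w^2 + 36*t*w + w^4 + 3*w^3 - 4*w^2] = 36*t^2*w + 54*t^2 - 27*t*w^2 - 54*t*w + 36*t + 4*w^3 + 9*w^2 - 8*w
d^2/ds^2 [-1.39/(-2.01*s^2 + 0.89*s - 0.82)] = (-11.231478*s^2 + 4.973142*s + 1.39*(4.02*s - 0.89)*(8.04*s - 1.78) - 4.581996)/(2.01*s^2 - 0.89*s + 0.82)^3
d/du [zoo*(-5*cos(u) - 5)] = zoo*sin(u)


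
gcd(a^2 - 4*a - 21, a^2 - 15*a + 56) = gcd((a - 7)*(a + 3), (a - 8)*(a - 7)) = a - 7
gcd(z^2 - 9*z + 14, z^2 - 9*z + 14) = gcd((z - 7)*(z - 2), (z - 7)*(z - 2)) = z^2 - 9*z + 14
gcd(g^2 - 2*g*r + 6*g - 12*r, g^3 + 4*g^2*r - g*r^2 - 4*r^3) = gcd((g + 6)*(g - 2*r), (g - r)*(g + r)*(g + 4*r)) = 1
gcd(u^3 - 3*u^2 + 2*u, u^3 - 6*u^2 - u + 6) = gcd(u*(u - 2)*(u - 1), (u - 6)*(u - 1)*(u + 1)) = u - 1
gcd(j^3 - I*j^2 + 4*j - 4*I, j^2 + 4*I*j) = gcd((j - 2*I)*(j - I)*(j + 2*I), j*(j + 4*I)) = 1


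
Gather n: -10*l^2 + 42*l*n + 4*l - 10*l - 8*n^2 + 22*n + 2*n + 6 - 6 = -10*l^2 - 6*l - 8*n^2 + n*(42*l + 24)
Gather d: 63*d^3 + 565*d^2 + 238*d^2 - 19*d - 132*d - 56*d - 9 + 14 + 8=63*d^3 + 803*d^2 - 207*d + 13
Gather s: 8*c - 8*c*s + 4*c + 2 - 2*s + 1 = 12*c + s*(-8*c - 2) + 3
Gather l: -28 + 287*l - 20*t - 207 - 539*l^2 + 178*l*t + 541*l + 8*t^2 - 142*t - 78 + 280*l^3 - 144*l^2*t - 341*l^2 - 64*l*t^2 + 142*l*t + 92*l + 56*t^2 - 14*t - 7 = 280*l^3 + l^2*(-144*t - 880) + l*(-64*t^2 + 320*t + 920) + 64*t^2 - 176*t - 320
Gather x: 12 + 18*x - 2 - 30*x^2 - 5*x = -30*x^2 + 13*x + 10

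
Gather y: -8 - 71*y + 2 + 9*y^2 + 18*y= 9*y^2 - 53*y - 6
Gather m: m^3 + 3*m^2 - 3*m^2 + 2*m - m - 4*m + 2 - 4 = m^3 - 3*m - 2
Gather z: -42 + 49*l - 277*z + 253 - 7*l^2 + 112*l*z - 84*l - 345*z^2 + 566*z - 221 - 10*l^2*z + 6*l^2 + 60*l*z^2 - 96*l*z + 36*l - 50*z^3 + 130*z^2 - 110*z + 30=-l^2 + l - 50*z^3 + z^2*(60*l - 215) + z*(-10*l^2 + 16*l + 179) + 20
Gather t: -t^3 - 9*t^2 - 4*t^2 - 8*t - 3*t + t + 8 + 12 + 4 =-t^3 - 13*t^2 - 10*t + 24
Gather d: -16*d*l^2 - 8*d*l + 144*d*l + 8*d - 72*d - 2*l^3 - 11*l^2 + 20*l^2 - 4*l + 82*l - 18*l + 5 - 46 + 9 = d*(-16*l^2 + 136*l - 64) - 2*l^3 + 9*l^2 + 60*l - 32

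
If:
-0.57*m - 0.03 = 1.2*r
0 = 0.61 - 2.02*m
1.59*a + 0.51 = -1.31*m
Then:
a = -0.57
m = 0.30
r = -0.17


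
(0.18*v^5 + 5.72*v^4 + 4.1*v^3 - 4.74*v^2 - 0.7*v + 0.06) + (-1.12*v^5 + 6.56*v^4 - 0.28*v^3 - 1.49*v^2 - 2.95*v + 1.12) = -0.94*v^5 + 12.28*v^4 + 3.82*v^3 - 6.23*v^2 - 3.65*v + 1.18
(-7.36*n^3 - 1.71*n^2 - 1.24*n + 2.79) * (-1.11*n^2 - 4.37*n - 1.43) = 8.1696*n^5 + 34.0613*n^4 + 19.3739*n^3 + 4.7672*n^2 - 10.4191*n - 3.9897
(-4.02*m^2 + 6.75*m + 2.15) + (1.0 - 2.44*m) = -4.02*m^2 + 4.31*m + 3.15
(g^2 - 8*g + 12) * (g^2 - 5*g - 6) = g^4 - 13*g^3 + 46*g^2 - 12*g - 72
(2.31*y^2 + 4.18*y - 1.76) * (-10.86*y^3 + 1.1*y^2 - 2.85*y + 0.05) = -25.0866*y^5 - 42.8538*y^4 + 17.1281*y^3 - 13.7335*y^2 + 5.225*y - 0.088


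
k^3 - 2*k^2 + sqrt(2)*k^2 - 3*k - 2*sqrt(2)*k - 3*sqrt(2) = (k - 3)*(k + 1)*(k + sqrt(2))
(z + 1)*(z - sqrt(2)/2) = z^2 - sqrt(2)*z/2 + z - sqrt(2)/2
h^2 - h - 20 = (h - 5)*(h + 4)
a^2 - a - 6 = (a - 3)*(a + 2)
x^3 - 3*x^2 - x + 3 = (x - 3)*(x - 1)*(x + 1)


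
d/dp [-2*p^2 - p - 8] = -4*p - 1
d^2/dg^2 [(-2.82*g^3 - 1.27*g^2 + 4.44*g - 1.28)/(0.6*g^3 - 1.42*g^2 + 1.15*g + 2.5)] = (-3.5527136788005e-15*g^7 - 5.71968*g^6 + 21.2652*g^5 + 27.79092*g^4 + 24.268672*g^3 - 176.401152*g^2 + 12.88344*g - 53.8786)/(0.216*g^9 - 1.5336*g^8 + 4.87152*g^7 - 6.042088*g^6 - 3.44292*g^5 + 19.83915*g^4 - 11.724125*g^3 - 16.70625*g^2 + 21.5625*g + 15.625)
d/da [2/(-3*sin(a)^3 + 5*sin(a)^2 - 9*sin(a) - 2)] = 2*(9*sin(a)^2 - 10*sin(a) + 9)*cos(a)/(3*sin(a)^3 - 5*sin(a)^2 + 9*sin(a) + 2)^2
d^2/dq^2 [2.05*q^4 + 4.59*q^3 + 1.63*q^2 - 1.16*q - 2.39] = 24.6*q^2 + 27.54*q + 3.26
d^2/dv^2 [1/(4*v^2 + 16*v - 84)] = (-v^2 - 4*v + 4*(v + 2)^2 + 21)/(2*(v^2 + 4*v - 21)^3)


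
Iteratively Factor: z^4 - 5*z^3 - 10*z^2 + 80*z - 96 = (z + 4)*(z^3 - 9*z^2 + 26*z - 24) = (z - 2)*(z + 4)*(z^2 - 7*z + 12) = (z - 4)*(z - 2)*(z + 4)*(z - 3)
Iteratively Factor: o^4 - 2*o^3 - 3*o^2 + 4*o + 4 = (o + 1)*(o^3 - 3*o^2 + 4) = (o + 1)^2*(o^2 - 4*o + 4) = (o - 2)*(o + 1)^2*(o - 2)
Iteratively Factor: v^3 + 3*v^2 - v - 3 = (v - 1)*(v^2 + 4*v + 3) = (v - 1)*(v + 1)*(v + 3)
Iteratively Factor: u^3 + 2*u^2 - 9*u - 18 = (u + 2)*(u^2 - 9) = (u + 2)*(u + 3)*(u - 3)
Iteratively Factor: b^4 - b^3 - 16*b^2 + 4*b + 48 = (b - 4)*(b^3 + 3*b^2 - 4*b - 12) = (b - 4)*(b - 2)*(b^2 + 5*b + 6) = (b - 4)*(b - 2)*(b + 2)*(b + 3)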